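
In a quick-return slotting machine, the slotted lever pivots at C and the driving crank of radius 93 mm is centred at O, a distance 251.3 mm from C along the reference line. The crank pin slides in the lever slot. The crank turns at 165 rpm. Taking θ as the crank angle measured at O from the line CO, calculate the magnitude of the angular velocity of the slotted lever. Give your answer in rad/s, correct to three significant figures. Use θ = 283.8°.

2.96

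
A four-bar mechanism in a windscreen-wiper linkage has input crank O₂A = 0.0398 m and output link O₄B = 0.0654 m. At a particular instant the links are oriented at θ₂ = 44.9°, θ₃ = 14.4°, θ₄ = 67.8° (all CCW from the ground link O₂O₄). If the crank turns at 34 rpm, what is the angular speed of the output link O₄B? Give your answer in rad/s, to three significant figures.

1.37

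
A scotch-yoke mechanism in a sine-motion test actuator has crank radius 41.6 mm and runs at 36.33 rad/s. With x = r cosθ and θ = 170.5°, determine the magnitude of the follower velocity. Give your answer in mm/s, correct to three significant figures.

ω = 36.33 rad/s
x = r cosθ ⇒ ẋ = −rω sinθ.
|v| = rω|sinθ| = 0.0416·36.33·|sin 170.5°| = 0.24944 m/s = 249.44 mm/s.

249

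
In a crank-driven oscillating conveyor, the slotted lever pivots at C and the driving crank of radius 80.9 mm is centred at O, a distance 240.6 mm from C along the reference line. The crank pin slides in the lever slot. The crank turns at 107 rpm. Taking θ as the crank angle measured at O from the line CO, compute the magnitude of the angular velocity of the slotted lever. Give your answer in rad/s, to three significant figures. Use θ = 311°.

2.41

ω = 11.21 rad/s (from 107 rpm).
Crank pin A relative to C: A = (d + r cosθ, r sinθ); lever angle φ = atan2(r sinθ, d + r cosθ).
Differentiating tanφ: φ̇ = rω(d cosθ + r)/(d² + r² + 2dr cosθ).
d² + r² + 2dr cosθ = |CA|² = 0.0899729 m²;  d cosθ + r = +0.23875 m.
|ω_lever| = |0.0809·11.21·+0.23875| / 0.0899729 = 2.4054 rad/s.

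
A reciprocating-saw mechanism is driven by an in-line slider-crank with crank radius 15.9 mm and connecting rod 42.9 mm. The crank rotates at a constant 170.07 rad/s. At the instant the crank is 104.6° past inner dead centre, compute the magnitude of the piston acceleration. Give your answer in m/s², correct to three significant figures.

274

ω = 170.1 rad/s
x(θ) = r cosθ + √(L² − r² sin²θ); with ω constant, a = ω²·d²x/dθ².
d²x/dθ² = −r cosθ − r²(cos2θ)/√u − r⁴ sin²2θ/(4u^{3/2}),  u = L² − r² sin²θ = 0.00160366 m².
Substituting r = 0.0159 m, L = 0.0429 m, θ = 104.6°: d²x/dθ² = +0.0094595 m.
a = ω²·d²x/dθ² = (170.1)²·(+0.0094595) = +273.6 m/s²;  |a| = 273.6 m/s².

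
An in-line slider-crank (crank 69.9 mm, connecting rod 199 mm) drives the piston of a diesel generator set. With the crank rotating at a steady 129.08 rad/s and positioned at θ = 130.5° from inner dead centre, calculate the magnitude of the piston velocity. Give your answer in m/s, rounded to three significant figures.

ω = 129.1 rad/s
For an in-line slider-crank, x = r cosθ + √(L² − r² sin²θ), so v = −rω sinθ·[1 + r cosθ/√(L² − r² sin²θ)].
With r = 0.0699 m, L = 0.199 m, θ = 130.5°: √(L² − r² sin²θ) = 0.19177 m.
v = −0.0699·129.1·0.76041·[1 + 0.0699·-0.64945/0.19177] = -5.2368 m/s.
|v| = 5.2368 m/s.

5.24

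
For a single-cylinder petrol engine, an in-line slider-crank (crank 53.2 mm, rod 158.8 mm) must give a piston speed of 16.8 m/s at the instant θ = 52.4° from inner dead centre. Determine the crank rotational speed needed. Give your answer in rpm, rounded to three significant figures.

3140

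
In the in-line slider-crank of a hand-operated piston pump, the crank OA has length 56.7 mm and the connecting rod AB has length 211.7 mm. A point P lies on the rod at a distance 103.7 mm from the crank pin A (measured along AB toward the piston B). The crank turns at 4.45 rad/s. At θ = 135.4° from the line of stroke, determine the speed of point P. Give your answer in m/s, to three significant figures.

0.185

ω = 4.45 rad/s.  Crank-pin speed |V_A| = rω = 0.25232 m/s, perpendicular to OA.
Rod angle: sinφ = −(r/L) sinθ ⇒ φ = -10.840°; ω_rod = −rω cosθ/√(L²−r²sin²θ) = +0.86405 rad/s.
V_P = V_A + ω_rod × AP, with AP = 0.1037 m along the rod.
Components: V_Px = −rω sinθ − a·ω_rod·sinφ = -0.16031 m/s;  V_Py = rω cosθ + a·ω_rod·cosφ = -0.091652 m/s.
|V_P| = √(V_Px² + V_Py²) = 0.18466 m/s.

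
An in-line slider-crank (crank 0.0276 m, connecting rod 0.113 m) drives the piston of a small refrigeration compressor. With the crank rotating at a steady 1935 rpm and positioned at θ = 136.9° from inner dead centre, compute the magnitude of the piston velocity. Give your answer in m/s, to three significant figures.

3.13

ω = 2π·1935/60 = 202.6 rad/s
For an in-line slider-crank, x = r cosθ + √(L² − r² sin²θ), so v = −rω sinθ·[1 + r cosθ/√(L² − r² sin²θ)].
With r = 0.0276 m, L = 0.113 m, θ = 136.9°: √(L² − r² sin²θ) = 0.11142 m.
v = −0.0276·202.6·0.68327·[1 + 0.0276·-0.73016/0.11142] = -3.1301 m/s.
|v| = 3.1301 m/s.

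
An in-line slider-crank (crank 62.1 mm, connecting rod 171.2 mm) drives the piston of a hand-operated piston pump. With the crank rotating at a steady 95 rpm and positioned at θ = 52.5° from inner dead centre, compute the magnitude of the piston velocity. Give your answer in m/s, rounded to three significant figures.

ω = 2π·95/60 = 9.948 rad/s
For an in-line slider-crank, x = r cosθ + √(L² − r² sin²θ), so v = −rω sinθ·[1 + r cosθ/√(L² − r² sin²θ)].
With r = 0.0621 m, L = 0.1712 m, θ = 52.5°: √(L² − r² sin²θ) = 0.16396 m.
v = −0.0621·9.948·0.79335·[1 + 0.0621·0.60876/0.16396] = -0.60314 m/s.
|v| = 0.60314 m/s.

0.603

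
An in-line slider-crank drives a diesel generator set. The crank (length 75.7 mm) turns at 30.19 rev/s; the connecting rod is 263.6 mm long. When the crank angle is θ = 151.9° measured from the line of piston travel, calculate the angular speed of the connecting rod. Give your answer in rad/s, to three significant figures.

ω = 189.7 rad/s (converted from 30.19 rev/s).
The rod makes angle φ with the slider axis where L sinφ = r sinθ; differentiating, L cosφ·φ̇ = r ω cosθ.
L cosφ = √(L² − r² sin²θ) = 0.26118 m.
|ω_rod| = r ω |cosθ| / √(L² − r² sin²θ) = 0.0757·189.7·0.88213/0.26118 = 48.499 rad/s.

48.5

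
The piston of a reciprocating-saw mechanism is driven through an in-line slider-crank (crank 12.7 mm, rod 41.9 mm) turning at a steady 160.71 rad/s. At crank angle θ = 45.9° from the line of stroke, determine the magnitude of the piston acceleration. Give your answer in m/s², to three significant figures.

ω = 160.7 rad/s
x(θ) = r cosθ + √(L² − r² sin²θ); with ω constant, a = ω²·d²x/dθ².
d²x/dθ² = −r cosθ − r²(cos2θ)/√u − r⁴ sin²2θ/(4u^{3/2}),  u = L² − r² sin²θ = 0.00167243 m².
Substituting r = 0.0127 m, L = 0.0419 m, θ = 45.9°: d²x/dθ² = -0.0088092 m.
a = ω²·d²x/dθ² = (160.7)²·(-0.0088092) = -227.52 m/s²;  |a| = 227.52 m/s².

228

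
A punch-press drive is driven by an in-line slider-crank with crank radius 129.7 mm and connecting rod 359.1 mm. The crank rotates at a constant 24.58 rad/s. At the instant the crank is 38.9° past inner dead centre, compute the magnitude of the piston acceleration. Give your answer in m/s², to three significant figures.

ω = 24.58 rad/s
x(θ) = r cosθ + √(L² − r² sin²θ); with ω constant, a = ω²·d²x/dθ².
d²x/dθ² = −r cosθ − r²(cos2θ)/√u − r⁴ sin²2θ/(4u^{3/2}),  u = L² − r² sin²θ = 0.122319 m².
Substituting r = 0.1297 m, L = 0.3591 m, θ = 38.9°: d²x/dθ² = -0.11268 m.
a = ω²·d²x/dθ² = (24.58)²·(-0.11268) = -68.08 m/s²;  |a| = 68.08 m/s².

68.1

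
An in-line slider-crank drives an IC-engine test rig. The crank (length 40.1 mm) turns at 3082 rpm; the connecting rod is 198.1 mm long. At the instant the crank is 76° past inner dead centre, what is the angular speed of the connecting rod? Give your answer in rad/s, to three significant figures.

16.1

ω = 322.7 rad/s (converted from 3082 rpm).
The rod makes angle φ with the slider axis where L sinφ = r sinθ; differentiating, L cosφ·φ̇ = r ω cosθ.
L cosφ = √(L² − r² sin²θ) = 0.19424 m.
|ω_rod| = r ω |cosθ| / √(L² − r² sin²θ) = 0.0401·322.7·0.24192/0.19424 = 16.119 rad/s.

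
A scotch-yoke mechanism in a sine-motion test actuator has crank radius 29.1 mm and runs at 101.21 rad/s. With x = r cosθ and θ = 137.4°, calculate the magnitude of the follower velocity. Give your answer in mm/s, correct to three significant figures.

ω = 101.2 rad/s
x = r cosθ ⇒ ẋ = −rω sinθ.
|v| = rω|sinθ| = 0.0291·101.2·|sin 137.4°| = 1.9935 m/s = 1993.5 mm/s.

1990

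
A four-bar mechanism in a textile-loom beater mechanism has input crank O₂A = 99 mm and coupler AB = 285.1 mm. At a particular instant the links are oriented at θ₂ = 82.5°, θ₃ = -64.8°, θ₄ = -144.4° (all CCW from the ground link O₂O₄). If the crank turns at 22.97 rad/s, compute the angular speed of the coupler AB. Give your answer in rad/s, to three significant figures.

5.92

ω₂ = 22.97 rad/s
Differentiating the loop-closure r₂e^{iθ₂}+r₃e^{iθ₃}=r₁+r₄e^{iθ₄} gives r₂ω₂e^{iθ₂}+r₃ω₃e^{iθ₃}=r₄ω₄e^{iθ₄}.
Eliminating the other unknown: ω₃ = r₂ω₂ sin(θ₄−θ₂) / [r₃ sin(θ₃−θ₄)].
Numerator sine = +0.73016; denominator sine = +0.98357.
Result = 0.099·22.97·(+0.73016) / (0.2851·(+0.98357)) = +5.9212 rad/s; magnitude 5.9212 rad/s.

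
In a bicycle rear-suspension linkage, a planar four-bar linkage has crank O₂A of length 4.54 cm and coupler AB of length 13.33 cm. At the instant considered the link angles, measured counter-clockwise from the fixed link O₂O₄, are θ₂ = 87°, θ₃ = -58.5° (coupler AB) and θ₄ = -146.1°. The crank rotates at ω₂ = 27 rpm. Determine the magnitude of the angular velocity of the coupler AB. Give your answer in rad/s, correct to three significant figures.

ω₂ = 2.827 rad/s (from 27 rpm).
Differentiating the loop-closure r₂e^{iθ₂}+r₃e^{iθ₃}=r₁+r₄e^{iθ₄} gives r₂ω₂e^{iθ₂}+r₃ω₃e^{iθ₃}=r₄ω₄e^{iθ₄}.
Eliminating the other unknown: ω₃ = r₂ω₂ sin(θ₄−θ₂) / [r₃ sin(θ₃−θ₄)].
Numerator sine = +0.79968; denominator sine = +0.99912.
Result = 0.0454·2.827·(+0.79968) / (0.1333·(+0.99912)) = +0.77076 rad/s; magnitude 0.77076 rad/s.

0.771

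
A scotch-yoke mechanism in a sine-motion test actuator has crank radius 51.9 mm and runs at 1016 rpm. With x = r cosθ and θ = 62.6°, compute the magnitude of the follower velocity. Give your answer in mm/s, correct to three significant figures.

ω = 106.4 rad/s (from 1016 rpm).
x = r cosθ ⇒ ẋ = −rω sinθ.
|v| = rω|sinθ| = 0.0519·106.4·|sin 62.6°| = 4.9024 m/s = 4902.4 mm/s.

4900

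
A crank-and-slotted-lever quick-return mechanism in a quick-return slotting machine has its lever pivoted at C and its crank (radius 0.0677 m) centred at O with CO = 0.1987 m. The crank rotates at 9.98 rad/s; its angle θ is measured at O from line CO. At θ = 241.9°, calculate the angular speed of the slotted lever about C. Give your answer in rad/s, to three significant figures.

0.557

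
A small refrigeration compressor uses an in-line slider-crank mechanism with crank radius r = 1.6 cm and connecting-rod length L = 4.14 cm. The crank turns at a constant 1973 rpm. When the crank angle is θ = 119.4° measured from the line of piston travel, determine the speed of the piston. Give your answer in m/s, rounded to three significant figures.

ω = 2π·1973/60 = 206.6 rad/s
For an in-line slider-crank, x = r cosθ + √(L² − r² sin²θ), so v = −rω sinθ·[1 + r cosθ/√(L² − r² sin²θ)].
With r = 0.016 m, L = 0.0414 m, θ = 119.4°: √(L² − r² sin²θ) = 0.038983 m.
v = −0.016·206.6·0.87121·[1 + 0.016·-0.49090/0.038983] = -2.2998 m/s.
|v| = 2.2998 m/s.

2.30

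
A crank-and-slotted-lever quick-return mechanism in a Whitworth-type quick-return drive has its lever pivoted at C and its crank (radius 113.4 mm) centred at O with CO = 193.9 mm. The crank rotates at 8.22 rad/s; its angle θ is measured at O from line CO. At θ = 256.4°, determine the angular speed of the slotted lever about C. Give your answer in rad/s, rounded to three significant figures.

1.58

ω = 8.22 rad/s
Crank pin A relative to C: A = (d + r cosθ, r sinθ); lever angle φ = atan2(r sinθ, d + r cosθ).
Differentiating tanφ: φ̇ = rω(d cosθ + r)/(d² + r² + 2dr cosθ).
d² + r² + 2dr cosθ = |CA|² = 0.040116 m²;  d cosθ + r = +0.067806 m.
|ω_lever| = |0.1134·8.22·+0.067806| / 0.040116 = 1.5756 rad/s.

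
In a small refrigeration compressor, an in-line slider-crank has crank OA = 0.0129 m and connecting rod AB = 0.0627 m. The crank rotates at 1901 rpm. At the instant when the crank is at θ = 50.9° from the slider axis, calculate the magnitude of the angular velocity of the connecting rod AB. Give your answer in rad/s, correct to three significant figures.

ω = 199.1 rad/s (converted from 1901 rpm).
The rod makes angle φ with the slider axis where L sinφ = r sinθ; differentiating, L cosφ·φ̇ = r ω cosθ.
L cosφ = √(L² − r² sin²θ) = 0.061896 m.
|ω_rod| = r ω |cosθ| / √(L² − r² sin²θ) = 0.0129·199.1·0.63068/0.061896 = 26.167 rad/s.

26.2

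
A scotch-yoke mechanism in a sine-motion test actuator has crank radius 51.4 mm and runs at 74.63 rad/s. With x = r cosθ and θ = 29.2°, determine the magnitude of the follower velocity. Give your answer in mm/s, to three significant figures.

ω = 74.63 rad/s
x = r cosθ ⇒ ẋ = −rω sinθ.
|v| = rω|sinθ| = 0.0514·74.63·|sin 29.2°| = 1.8714 m/s = 1871.4 mm/s.

1870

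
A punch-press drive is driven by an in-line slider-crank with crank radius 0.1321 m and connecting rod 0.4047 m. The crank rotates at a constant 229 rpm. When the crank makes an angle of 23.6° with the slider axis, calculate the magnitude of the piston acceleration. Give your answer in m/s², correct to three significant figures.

87.0

ω = 2π·229/60 = 23.98 rad/s
x(θ) = r cosθ + √(L² − r² sin²θ); with ω constant, a = ω²·d²x/dθ².
d²x/dθ² = −r cosθ − r²(cos2θ)/√u − r⁴ sin²2θ/(4u^{3/2}),  u = L² − r² sin²θ = 0.160985 m².
Substituting r = 0.1321 m, L = 0.4047 m, θ = 23.6°: d²x/dθ² = -0.15124 m.
a = ω²·d²x/dθ² = (23.98)²·(-0.15124) = -86.973 m/s²;  |a| = 86.973 m/s².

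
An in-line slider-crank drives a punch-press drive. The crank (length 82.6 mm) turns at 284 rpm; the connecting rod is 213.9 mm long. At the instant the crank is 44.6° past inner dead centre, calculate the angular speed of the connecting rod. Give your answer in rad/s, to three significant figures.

8.50

ω = 29.74 rad/s (converted from 284 rpm).
The rod makes angle φ with the slider axis where L sinφ = r sinθ; differentiating, L cosφ·φ̇ = r ω cosθ.
L cosφ = √(L² − r² sin²θ) = 0.20589 m.
|ω_rod| = r ω |cosθ| / √(L² − r² sin²θ) = 0.0826·29.74·0.71203/0.20589 = 8.4956 rad/s.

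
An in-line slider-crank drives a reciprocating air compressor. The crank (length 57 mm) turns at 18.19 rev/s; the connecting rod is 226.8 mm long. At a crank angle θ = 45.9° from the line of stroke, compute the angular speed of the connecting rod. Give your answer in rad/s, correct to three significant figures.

ω = 114.3 rad/s (converted from 18.19 rev/s).
The rod makes angle φ with the slider axis where L sinφ = r sinθ; differentiating, L cosφ·φ̇ = r ω cosθ.
L cosφ = √(L² − r² sin²θ) = 0.22308 m.
|ω_rod| = r ω |cosθ| / √(L² − r² sin²θ) = 0.057·114.3·0.69591/0.22308 = 20.323 rad/s.

20.3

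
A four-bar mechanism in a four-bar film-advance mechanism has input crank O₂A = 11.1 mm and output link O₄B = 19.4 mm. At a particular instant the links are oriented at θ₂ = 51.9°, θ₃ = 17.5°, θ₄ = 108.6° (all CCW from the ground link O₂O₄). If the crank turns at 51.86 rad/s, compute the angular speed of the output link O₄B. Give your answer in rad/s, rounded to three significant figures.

ω₂ = 51.86 rad/s
Differentiating the loop-closure r₂e^{iθ₂}+r₃e^{iθ₃}=r₁+r₄e^{iθ₄} gives r₂ω₂e^{iθ₂}+r₃ω₃e^{iθ₃}=r₄ω₄e^{iθ₄}.
Eliminating the other unknown: ω₄ = r₂ω₂ sin(θ₂−θ₃) / [r₄ sin(θ₄−θ₃)].
Numerator sine = +0.56497; denominator sine = +0.99982.
Result = 0.0111·51.86·(+0.56497) / (0.0194·(+0.99982)) = +16.767 rad/s; magnitude 16.767 rad/s.

16.8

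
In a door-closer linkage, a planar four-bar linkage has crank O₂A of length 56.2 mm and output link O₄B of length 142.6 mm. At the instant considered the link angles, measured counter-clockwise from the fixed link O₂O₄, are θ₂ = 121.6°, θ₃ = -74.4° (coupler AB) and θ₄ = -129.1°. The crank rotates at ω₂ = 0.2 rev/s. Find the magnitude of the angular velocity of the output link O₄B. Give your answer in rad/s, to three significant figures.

ω₂ = 1.257 rad/s (from 0.2 rev/s).
Differentiating the loop-closure r₂e^{iθ₂}+r₃e^{iθ₃}=r₁+r₄e^{iθ₄} gives r₂ω₂e^{iθ₂}+r₃ω₃e^{iθ₃}=r₄ω₄e^{iθ₄}.
Eliminating the other unknown: ω₄ = r₂ω₂ sin(θ₂−θ₃) / [r₄ sin(θ₄−θ₃)].
Numerator sine = -0.27564; denominator sine = -0.81614.
Result = 0.0562·1.257·(-0.27564) / (0.1426·(-0.81614)) = +0.16726 rad/s; magnitude 0.16726 rad/s.

0.167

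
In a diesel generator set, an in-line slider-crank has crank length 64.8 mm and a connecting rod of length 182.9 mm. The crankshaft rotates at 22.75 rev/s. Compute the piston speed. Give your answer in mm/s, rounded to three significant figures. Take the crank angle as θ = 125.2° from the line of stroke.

5950

ω = 2π·22.8 = 142.9 rad/s
For an in-line slider-crank, x = r cosθ + √(L² − r² sin²θ), so v = −rω sinθ·[1 + r cosθ/√(L² − r² sin²θ)].
With r = 0.0648 m, L = 0.1829 m, θ = 125.2°: √(L² − r² sin²θ) = 0.17507 m.
v = −0.0648·142.9·0.81714·[1 + 0.0648·-0.57643/0.17507] = -5.954 m/s.
|v| = 5.954 m/s = 5954 mm/s.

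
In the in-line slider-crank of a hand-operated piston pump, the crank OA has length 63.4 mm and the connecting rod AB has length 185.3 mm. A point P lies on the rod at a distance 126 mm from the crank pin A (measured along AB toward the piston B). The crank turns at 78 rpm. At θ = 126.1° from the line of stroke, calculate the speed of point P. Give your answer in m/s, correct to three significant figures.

0.372

ω = 8.168 rad/s.  Crank-pin speed |V_A| = rω = 0.51786 m/s, perpendicular to OA.
Rod angle: sinφ = −(r/L) sinθ ⇒ φ = -16.049°; ω_rod = −rω cosθ/√(L²−r²sin²θ) = +1.7134 rad/s.
V_P = V_A + ω_rod × AP, with AP = 0.126 m along the rod.
Components: V_Px = −rω sinθ − a·ω_rod·sinφ = -0.35874 m/s;  V_Py = rω cosθ + a·ω_rod·cosφ = -0.097645 m/s.
|V_P| = √(V_Px² + V_Py²) = 0.37179 m/s.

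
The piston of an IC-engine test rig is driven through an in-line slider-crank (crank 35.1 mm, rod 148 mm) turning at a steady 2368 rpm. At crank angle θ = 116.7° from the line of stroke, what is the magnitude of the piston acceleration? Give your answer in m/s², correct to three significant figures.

1280

ω = 2π·2368/60 = 248 rad/s
x(θ) = r cosθ + √(L² − r² sin²θ); with ω constant, a = ω²·d²x/dθ².
d²x/dθ² = −r cosθ − r²(cos2θ)/√u − r⁴ sin²2θ/(4u^{3/2}),  u = L² − r² sin²θ = 0.0209207 m².
Substituting r = 0.0351 m, L = 0.148 m, θ = 116.7°: d²x/dθ² = +0.020769 m.
a = ω²·d²x/dθ² = (248)²·(+0.020769) = +1277.1 m/s²;  |a| = 1277.1 m/s².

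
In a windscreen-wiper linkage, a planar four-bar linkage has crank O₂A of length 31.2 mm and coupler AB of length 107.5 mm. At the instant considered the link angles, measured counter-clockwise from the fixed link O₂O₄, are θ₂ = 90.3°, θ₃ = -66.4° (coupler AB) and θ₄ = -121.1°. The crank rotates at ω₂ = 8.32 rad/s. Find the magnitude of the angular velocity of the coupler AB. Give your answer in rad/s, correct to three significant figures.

1.54

ω₂ = 8.32 rad/s
Differentiating the loop-closure r₂e^{iθ₂}+r₃e^{iθ₃}=r₁+r₄e^{iθ₄} gives r₂ω₂e^{iθ₂}+r₃ω₃e^{iθ₃}=r₄ω₄e^{iθ₄}.
Eliminating the other unknown: ω₃ = r₂ω₂ sin(θ₄−θ₂) / [r₃ sin(θ₃−θ₄)].
Numerator sine = +0.52101; denominator sine = +0.81614.
Result = 0.0312·8.32·(+0.52101) / (0.1075·(+0.81614)) = +1.5415 rad/s; magnitude 1.5415 rad/s.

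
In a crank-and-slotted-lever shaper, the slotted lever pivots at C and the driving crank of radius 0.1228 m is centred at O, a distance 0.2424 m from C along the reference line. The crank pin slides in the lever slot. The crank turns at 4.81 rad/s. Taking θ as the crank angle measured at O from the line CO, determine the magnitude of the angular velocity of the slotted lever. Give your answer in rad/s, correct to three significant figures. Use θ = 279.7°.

ω = 4.81 rad/s
Crank pin A relative to C: A = (d + r cosθ, r sinθ); lever angle φ = atan2(r sinθ, d + r cosθ).
Differentiating tanφ: φ̇ = rω(d cosθ + r)/(d² + r² + 2dr cosθ).
d² + r² + 2dr cosθ = |CA|² = 0.0838684 m²;  d cosθ + r = +0.16364 m.
|ω_lever| = |0.1228·4.81·+0.16364| / 0.0838684 = 1.1525 rad/s.

1.15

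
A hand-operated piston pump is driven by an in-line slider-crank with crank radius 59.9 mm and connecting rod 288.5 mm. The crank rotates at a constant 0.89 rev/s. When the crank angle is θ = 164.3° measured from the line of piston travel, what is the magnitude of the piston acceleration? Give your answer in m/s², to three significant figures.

ω = 2π·0.89 = 5.592 rad/s
x(θ) = r cosθ + √(L² − r² sin²θ); with ω constant, a = ω²·d²x/dθ².
d²x/dθ² = −r cosθ − r²(cos2θ)/√u − r⁴ sin²2θ/(4u^{3/2}),  u = L² − r² sin²θ = 0.0829695 m².
Substituting r = 0.0599 m, L = 0.2885 m, θ = 164.3°: d²x/dθ² = +0.046996 m.
a = ω²·d²x/dθ² = (5.592)²·(+0.046996) = +1.4696 m/s²;  |a| = 1.4696 m/s².

1.47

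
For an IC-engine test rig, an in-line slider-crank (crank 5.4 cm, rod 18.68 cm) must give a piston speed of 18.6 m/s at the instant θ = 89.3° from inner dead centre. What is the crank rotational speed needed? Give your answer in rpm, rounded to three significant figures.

3280

For an in-line slider-crank, |v_piston| = rω|sinθ|·[1 + r cosθ/√(L² − r² sin²θ)].
With r = 0.054 m, L = 0.1868 m, θ = 89.3°: the bracketed kinematic factor |dx/dθ| = 0.054195 m.
ω = v/|dx/dθ| = 18.6/0.054195 = 343.2 rad/s.
N = 60ω/(2π) = 3277.4 rpm.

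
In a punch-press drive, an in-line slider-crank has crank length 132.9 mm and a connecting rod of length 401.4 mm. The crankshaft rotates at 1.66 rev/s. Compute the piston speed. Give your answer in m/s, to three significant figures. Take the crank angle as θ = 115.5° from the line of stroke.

ω = 2π·1.66 = 10.43 rad/s
For an in-line slider-crank, x = r cosθ + √(L² − r² sin²θ), so v = −rω sinθ·[1 + r cosθ/√(L² − r² sin²θ)].
With r = 0.1329 m, L = 0.4014 m, θ = 115.5°: √(L² − r² sin²θ) = 0.38306 m.
v = −0.1329·10.43·0.90259·[1 + 0.1329·-0.43051/0.38306] = -1.0643 m/s.
|v| = 1.0643 m/s.

1.06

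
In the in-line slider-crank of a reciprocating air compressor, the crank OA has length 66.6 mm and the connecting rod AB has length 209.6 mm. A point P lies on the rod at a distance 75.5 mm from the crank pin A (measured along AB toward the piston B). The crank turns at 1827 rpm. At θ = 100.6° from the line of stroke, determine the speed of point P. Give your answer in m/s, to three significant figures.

ω = 191.3 rad/s.  Crank-pin speed |V_A| = rω = 12.742 m/s, perpendicular to OA.
Rod angle: sinφ = −(r/L) sinθ ⇒ φ = -18.199°; ω_rod = −rω cosθ/√(L²−r²sin²θ) = +11.772 rad/s.
V_P = V_A + ω_rod × AP, with AP = 0.0755 m along the rod.
Components: V_Px = −rω sinθ − a·ω_rod·sinφ = -12.247 m/s;  V_Py = rω cosθ + a·ω_rod·cosφ = -1.4996 m/s.
|V_P| = √(V_Px² + V_Py²) = 12.339 m/s.

12.3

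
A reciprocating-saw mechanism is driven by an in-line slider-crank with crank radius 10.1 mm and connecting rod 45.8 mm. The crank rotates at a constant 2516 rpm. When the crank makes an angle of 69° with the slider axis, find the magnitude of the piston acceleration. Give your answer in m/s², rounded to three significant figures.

135

ω = 2π·2516/60 = 263.5 rad/s
x(θ) = r cosθ + √(L² − r² sin²θ); with ω constant, a = ω²·d²x/dθ².
d²x/dθ² = −r cosθ − r²(cos2θ)/√u − r⁴ sin²2θ/(4u^{3/2}),  u = L² − r² sin²θ = 0.00200873 m².
Substituting r = 0.0101 m, L = 0.0458 m, θ = 69°: d²x/dθ² = -0.001941 m.
a = ω²·d²x/dθ² = (263.5)²·(-0.001941) = -134.74 m/s²;  |a| = 134.74 m/s².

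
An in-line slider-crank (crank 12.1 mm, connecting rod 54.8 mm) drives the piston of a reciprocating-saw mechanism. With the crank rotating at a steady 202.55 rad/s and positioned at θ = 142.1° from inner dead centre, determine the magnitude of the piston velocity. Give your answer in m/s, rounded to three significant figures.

1.24

ω = 202.6 rad/s
For an in-line slider-crank, x = r cosθ + √(L² − r² sin²θ), so v = −rω sinθ·[1 + r cosθ/√(L² − r² sin²θ)].
With r = 0.0121 m, L = 0.0548 m, θ = 142.1°: √(L² − r² sin²θ) = 0.054294 m.
v = −0.0121·202.6·0.61429·[1 + 0.0121·-0.78908/0.054294] = -1.2408 m/s.
|v| = 1.2408 m/s.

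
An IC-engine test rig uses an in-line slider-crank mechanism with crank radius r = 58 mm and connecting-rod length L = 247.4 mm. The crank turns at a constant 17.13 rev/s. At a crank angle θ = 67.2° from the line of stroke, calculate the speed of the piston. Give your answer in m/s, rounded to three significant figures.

ω = 2π·17.1 = 107.6 rad/s
For an in-line slider-crank, x = r cosθ + √(L² − r² sin²θ), so v = −rω sinθ·[1 + r cosθ/√(L² − r² sin²θ)].
With r = 0.058 m, L = 0.2474 m, θ = 67.2°: √(L² − r² sin²θ) = 0.24155 m.
v = −0.058·107.6·0.92186·[1 + 0.058·0.38752/0.24155] = -6.2903 m/s.
|v| = 6.2903 m/s.

6.29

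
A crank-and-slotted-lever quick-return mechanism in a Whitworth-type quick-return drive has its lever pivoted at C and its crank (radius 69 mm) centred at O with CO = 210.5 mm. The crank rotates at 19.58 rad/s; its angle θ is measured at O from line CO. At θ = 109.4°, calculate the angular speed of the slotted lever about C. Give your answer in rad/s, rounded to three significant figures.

ω = 19.58 rad/s
Crank pin A relative to C: A = (d + r cosθ, r sinθ); lever angle φ = atan2(r sinθ, d + r cosθ).
Differentiating tanφ: φ̇ = rω(d cosθ + r)/(d² + r² + 2dr cosθ).
d² + r² + 2dr cosθ = |CA|² = 0.0394223 m²;  d cosθ + r = -0.00091992 m.
|ω_lever| = |0.069·19.58·-0.00091992| / 0.0394223 = 0.031526 rad/s.

0.0315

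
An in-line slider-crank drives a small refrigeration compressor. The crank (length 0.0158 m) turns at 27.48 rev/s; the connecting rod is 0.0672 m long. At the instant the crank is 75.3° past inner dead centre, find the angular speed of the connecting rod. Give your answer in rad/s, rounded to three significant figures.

10.6

ω = 172.7 rad/s (converted from 27.48 rev/s).
The rod makes angle φ with the slider axis where L sinφ = r sinθ; differentiating, L cosφ·φ̇ = r ω cosθ.
L cosφ = √(L² − r² sin²θ) = 0.065439 m.
|ω_rod| = r ω |cosθ| / √(L² − r² sin²θ) = 0.0158·172.7·0.25376/0.065439 = 10.579 rad/s.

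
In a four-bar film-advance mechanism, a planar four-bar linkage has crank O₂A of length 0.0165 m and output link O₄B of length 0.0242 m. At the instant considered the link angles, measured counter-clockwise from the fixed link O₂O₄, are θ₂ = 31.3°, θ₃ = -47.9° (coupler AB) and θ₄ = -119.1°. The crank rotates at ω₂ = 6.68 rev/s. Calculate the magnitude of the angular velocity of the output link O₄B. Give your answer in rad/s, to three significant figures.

29.7

ω₂ = 41.97 rad/s (from 6.68 rev/s).
Differentiating the loop-closure r₂e^{iθ₂}+r₃e^{iθ₃}=r₁+r₄e^{iθ₄} gives r₂ω₂e^{iθ₂}+r₃ω₃e^{iθ₃}=r₄ω₄e^{iθ₄}.
Eliminating the other unknown: ω₄ = r₂ω₂ sin(θ₂−θ₃) / [r₄ sin(θ₄−θ₃)].
Numerator sine = +0.98229; denominator sine = -0.94665.
Result = 0.0165·41.97·(+0.98229) / (0.0242·(-0.94665)) = -29.694 rad/s; magnitude 29.694 rad/s.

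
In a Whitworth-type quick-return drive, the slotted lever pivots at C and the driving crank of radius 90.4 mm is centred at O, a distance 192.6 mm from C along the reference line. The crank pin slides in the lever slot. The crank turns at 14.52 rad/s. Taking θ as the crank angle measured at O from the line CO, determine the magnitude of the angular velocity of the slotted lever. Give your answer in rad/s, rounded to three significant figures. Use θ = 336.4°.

4.54

ω = 14.52 rad/s
Crank pin A relative to C: A = (d + r cosθ, r sinθ); lever angle φ = atan2(r sinθ, d + r cosθ).
Differentiating tanφ: φ̇ = rω(d cosθ + r)/(d² + r² + 2dr cosθ).
d² + r² + 2dr cosθ = |CA|² = 0.0771766 m²;  d cosθ + r = +0.26689 m.
|ω_lever| = |0.0904·14.52·+0.26689| / 0.0771766 = 4.5393 rad/s.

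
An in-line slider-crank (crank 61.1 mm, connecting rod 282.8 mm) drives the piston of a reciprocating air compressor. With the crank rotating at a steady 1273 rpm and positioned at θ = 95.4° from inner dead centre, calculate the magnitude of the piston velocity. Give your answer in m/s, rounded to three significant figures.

ω = 2π·1273/60 = 133.3 rad/s
For an in-line slider-crank, x = r cosθ + √(L² − r² sin²θ), so v = −rω sinθ·[1 + r cosθ/√(L² − r² sin²θ)].
With r = 0.0611 m, L = 0.2828 m, θ = 95.4°: √(L² − r² sin²θ) = 0.27618 m.
v = −0.0611·133.3·0.99556·[1 + 0.0611·-0.09411/0.27618] = -7.9402 m/s.
|v| = 7.9402 m/s.

7.94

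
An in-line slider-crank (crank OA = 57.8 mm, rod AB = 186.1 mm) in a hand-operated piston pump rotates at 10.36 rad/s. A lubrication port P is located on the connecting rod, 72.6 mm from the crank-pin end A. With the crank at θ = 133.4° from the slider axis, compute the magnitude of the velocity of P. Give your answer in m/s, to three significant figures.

0.470

ω = 10.36 rad/s.  Crank-pin speed |V_A| = rω = 0.59881 m/s, perpendicular to OA.
Rod angle: sinφ = −(r/L) sinθ ⇒ φ = -13.042°; ω_rod = −rω cosθ/√(L²−r²sin²θ) = +2.2694 rad/s.
V_P = V_A + ω_rod × AP, with AP = 0.0726 m along the rod.
Components: V_Px = −rω sinθ − a·ω_rod·sinφ = -0.3979 m/s;  V_Py = rω cosθ + a·ω_rod·cosφ = -0.25093 m/s.
|V_P| = √(V_Px² + V_Py²) = 0.47041 m/s.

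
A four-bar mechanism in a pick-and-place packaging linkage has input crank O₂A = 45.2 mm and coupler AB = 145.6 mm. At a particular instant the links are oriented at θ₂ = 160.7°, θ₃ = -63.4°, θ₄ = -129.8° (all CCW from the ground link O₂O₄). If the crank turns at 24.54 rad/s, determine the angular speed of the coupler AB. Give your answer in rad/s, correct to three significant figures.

7.79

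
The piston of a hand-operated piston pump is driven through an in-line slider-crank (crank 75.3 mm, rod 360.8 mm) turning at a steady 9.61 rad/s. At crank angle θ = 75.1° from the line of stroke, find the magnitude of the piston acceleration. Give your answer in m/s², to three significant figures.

0.506

ω = 9.61 rad/s
x(θ) = r cosθ + √(L² − r² sin²θ); with ω constant, a = ω²·d²x/dθ².
d²x/dθ² = −r cosθ − r²(cos2θ)/√u − r⁴ sin²2θ/(4u^{3/2}),  u = L² − r² sin²θ = 0.124881 m².
Substituting r = 0.0753 m, L = 0.3608 m, θ = 75.1°: d²x/dθ² = -0.0054837 m.
a = ω²·d²x/dθ² = (9.61)²·(-0.0054837) = -0.50644 m/s²;  |a| = 0.50644 m/s².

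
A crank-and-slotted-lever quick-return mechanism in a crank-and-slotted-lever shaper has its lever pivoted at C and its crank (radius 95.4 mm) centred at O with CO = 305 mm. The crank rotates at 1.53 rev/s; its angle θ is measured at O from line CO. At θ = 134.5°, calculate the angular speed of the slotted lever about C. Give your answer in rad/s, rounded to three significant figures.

ω = 9.613 rad/s (from 1.53 rev/s).
Crank pin A relative to C: A = (d + r cosθ, r sinθ); lever angle φ = atan2(r sinθ, d + r cosθ).
Differentiating tanφ: φ̇ = rω(d cosθ + r)/(d² + r² + 2dr cosθ).
d² + r² + 2dr cosθ = |CA|² = 0.0613374 m²;  d cosθ + r = -0.11838 m.
|ω_lever| = |0.0954·9.613·-0.11838| / 0.0613374 = 1.77 rad/s.

1.77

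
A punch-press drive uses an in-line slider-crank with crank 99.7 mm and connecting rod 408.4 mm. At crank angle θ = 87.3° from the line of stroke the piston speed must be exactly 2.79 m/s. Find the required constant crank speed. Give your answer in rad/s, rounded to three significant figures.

For an in-line slider-crank, |v_piston| = rω|sinθ|·[1 + r cosθ/√(L² − r² sin²θ)].
With r = 0.0997 m, L = 0.4084 m, θ = 87.3°: the bracketed kinematic factor |dx/dθ| = 0.10077 m.
ω = v/|dx/dθ| = 2.79/0.10077 = 27.687 rad/s.

27.7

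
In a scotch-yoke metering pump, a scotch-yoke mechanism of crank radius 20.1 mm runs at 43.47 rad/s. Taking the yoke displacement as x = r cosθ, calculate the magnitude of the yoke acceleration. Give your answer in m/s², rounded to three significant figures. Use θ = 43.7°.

ω = 43.47 rad/s
x = r cosθ ⇒ ẍ = −rω² cosθ (ω constant).
|a| = rω²|cosθ| = 0.0201·(43.47)²·|cos 43.7°| = 27.46 m/s².

27.5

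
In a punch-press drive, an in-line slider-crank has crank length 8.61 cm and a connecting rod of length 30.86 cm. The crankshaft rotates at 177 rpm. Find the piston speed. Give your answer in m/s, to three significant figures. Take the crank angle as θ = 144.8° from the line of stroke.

ω = 2π·177/60 = 18.54 rad/s
For an in-line slider-crank, x = r cosθ + √(L² − r² sin²θ), so v = −rω sinθ·[1 + r cosθ/√(L² − r² sin²θ)].
With r = 0.0861 m, L = 0.3086 m, θ = 144.8°: √(L² − r² sin²θ) = 0.30458 m.
v = −0.0861·18.54·0.57643·[1 + 0.0861·-0.81714/0.30458] = -0.70743 m/s.
|v| = 0.70743 m/s.

0.707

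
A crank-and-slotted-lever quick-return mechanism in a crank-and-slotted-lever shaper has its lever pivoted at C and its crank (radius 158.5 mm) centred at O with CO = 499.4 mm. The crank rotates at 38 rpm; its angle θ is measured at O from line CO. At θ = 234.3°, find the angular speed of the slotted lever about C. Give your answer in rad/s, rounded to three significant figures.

0.460

ω = 3.979 rad/s (from 38 rpm).
Crank pin A relative to C: A = (d + r cosθ, r sinθ); lever angle φ = atan2(r sinθ, d + r cosθ).
Differentiating tanφ: φ̇ = rω(d cosθ + r)/(d² + r² + 2dr cosθ).
d² + r² + 2dr cosθ = |CA|² = 0.182142 m²;  d cosθ + r = -0.13292 m.
|ω_lever| = |0.1585·3.979·-0.13292| / 0.182142 = 0.46028 rad/s.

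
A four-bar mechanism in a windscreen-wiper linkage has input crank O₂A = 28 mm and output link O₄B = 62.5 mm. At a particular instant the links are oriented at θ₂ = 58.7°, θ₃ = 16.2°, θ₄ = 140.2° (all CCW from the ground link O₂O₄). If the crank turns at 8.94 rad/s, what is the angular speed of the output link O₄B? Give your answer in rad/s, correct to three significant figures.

ω₂ = 8.94 rad/s
Differentiating the loop-closure r₂e^{iθ₂}+r₃e^{iθ₃}=r₁+r₄e^{iθ₄} gives r₂ω₂e^{iθ₂}+r₃ω₃e^{iθ₃}=r₄ω₄e^{iθ₄}.
Eliminating the other unknown: ω₄ = r₂ω₂ sin(θ₂−θ₃) / [r₄ sin(θ₄−θ₃)].
Numerator sine = +0.67559; denominator sine = +0.82904.
Result = 0.028·8.94·(+0.67559) / (0.0625·(+0.82904)) = +3.2638 rad/s; magnitude 3.2638 rad/s.

3.26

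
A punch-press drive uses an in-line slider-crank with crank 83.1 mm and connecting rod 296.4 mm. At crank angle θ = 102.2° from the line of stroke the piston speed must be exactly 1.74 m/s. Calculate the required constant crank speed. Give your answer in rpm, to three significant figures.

For an in-line slider-crank, |v_piston| = rω|sinθ|·[1 + r cosθ/√(L² − r² sin²θ)].
With r = 0.0831 m, L = 0.2964 m, θ = 102.2°: the bracketed kinematic factor |dx/dθ| = 0.076219 m.
ω = v/|dx/dθ| = 1.74/0.076219 = 22.829 rad/s.
N = 60ω/(2π) = 218 rpm.

218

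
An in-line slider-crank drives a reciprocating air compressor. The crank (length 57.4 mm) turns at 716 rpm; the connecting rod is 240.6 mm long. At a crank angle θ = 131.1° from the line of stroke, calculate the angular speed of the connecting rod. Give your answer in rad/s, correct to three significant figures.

ω = 74.98 rad/s (converted from 716 rpm).
The rod makes angle φ with the slider axis where L sinφ = r sinθ; differentiating, L cosφ·φ̇ = r ω cosθ.
L cosφ = √(L² − r² sin²θ) = 0.23668 m.
|ω_rod| = r ω |cosθ| / √(L² − r² sin²θ) = 0.0574·74.98·0.65738/0.23668 = 11.954 rad/s.

12.0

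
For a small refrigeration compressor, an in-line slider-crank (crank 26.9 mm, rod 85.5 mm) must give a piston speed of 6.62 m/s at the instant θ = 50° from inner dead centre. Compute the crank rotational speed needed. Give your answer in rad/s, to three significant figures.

266

For an in-line slider-crank, |v_piston| = rω|sinθ|·[1 + r cosθ/√(L² − r² sin²θ)].
With r = 0.0269 m, L = 0.0855 m, θ = 50°: the bracketed kinematic factor |dx/dθ| = 0.024901 m.
ω = v/|dx/dθ| = 6.62/0.024901 = 265.86 rad/s.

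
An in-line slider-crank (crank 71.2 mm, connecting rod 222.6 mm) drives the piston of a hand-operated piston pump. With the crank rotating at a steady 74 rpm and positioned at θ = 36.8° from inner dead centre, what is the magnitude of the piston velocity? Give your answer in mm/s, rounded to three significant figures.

417

ω = 2π·74/60 = 7.749 rad/s
For an in-line slider-crank, x = r cosθ + √(L² − r² sin²θ), so v = −rω sinθ·[1 + r cosθ/√(L² − r² sin²θ)].
With r = 0.0712 m, L = 0.2226 m, θ = 36.8°: √(L² − r² sin²θ) = 0.21848 m.
v = −0.0712·7.749·0.59902·[1 + 0.0712·0.80073/0.21848] = -0.41676 m/s.
|v| = 0.41676 m/s = 416.76 mm/s.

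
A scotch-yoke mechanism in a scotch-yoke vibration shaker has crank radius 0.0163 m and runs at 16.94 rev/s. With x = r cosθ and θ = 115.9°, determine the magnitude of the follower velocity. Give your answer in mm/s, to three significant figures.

ω = 106.4 rad/s (from 16.94 rev/s).
x = r cosθ ⇒ ẋ = −rω sinθ.
|v| = rω|sinθ| = 0.0163·106.4·|sin 115.9°| = 1.5607 m/s = 1560.7 mm/s.

1560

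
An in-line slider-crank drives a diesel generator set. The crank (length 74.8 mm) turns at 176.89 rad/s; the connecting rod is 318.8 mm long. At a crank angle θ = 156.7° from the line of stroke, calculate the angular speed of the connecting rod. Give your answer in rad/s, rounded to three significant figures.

ω = 176.9 rad/s
The rod makes angle φ with the slider axis where L sinφ = r sinθ; differentiating, L cosφ·φ̇ = r ω cosθ.
L cosφ = √(L² − r² sin²θ) = 0.31742 m.
|ω_rod| = r ω |cosθ| / √(L² − r² sin²θ) = 0.0748·176.9·0.91845/0.31742 = 38.284 rad/s.

38.3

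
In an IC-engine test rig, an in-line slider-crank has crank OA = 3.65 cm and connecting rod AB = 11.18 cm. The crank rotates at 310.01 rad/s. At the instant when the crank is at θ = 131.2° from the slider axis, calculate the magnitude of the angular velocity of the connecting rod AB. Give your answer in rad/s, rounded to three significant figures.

ω = 310 rad/s
The rod makes angle φ with the slider axis where L sinφ = r sinθ; differentiating, L cosφ·φ̇ = r ω cosθ.
L cosφ = √(L² − r² sin²θ) = 0.10837 m.
|ω_rod| = r ω |cosθ| / √(L² − r² sin²θ) = 0.0365·310·0.65869/0.10837 = 68.774 rad/s.

68.8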